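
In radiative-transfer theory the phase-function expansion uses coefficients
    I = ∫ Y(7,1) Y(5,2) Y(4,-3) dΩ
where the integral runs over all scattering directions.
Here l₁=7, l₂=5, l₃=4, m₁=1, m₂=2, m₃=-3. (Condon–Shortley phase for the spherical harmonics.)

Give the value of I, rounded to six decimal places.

Checks pass: Σm=0; 16 even; l₃=4∈[2,12].
(2·7+1)(2·5+1)(2·4+1) = 1485
Δ: 8! 6! 2! / 17! → 1/6126120
sum: t=3:−1/69120 t=4:+1/20736 t=5:−1/69120 = 1/51840
3j²(7 5 4; 0 0 0) = Δ·Π!·Σ² = 280/21879  (sign +1)
sum: t=5:−1/172800 t=6:+1/1036800 = -1/207360
3j²(7 5 4; 1 2 -3) = Δ·Π!·Σ² = 245/14586  (sign +1)
combine: 4πI² = 1485·280/21879·245/14586 = 171500/537251
take √, sign +1: I = 0.15938172

0.159382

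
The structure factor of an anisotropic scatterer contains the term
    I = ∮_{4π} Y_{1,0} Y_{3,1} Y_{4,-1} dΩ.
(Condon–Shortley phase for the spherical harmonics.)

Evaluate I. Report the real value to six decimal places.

Checks pass: Σm=0; 8 even; l₃=4∈[2,4].
(2·1+1)(2·3+1)(2·4+1) = 189
Δ: 0! 2! 6! / 9! → 1/252
sum: t=0:+1/36 = 1/36
3j²(1 3 4; 0 0 0) = Δ·Π!·Σ² = 4/63  (sign +1)
sum: t=0:+1/48 = 1/48
3j²(1 3 4; 0 1 -1) = Δ·Π!·Σ² = 5/84  (sign -1)
combine: 4πI² = 189·4/63·5/84 = 5/7
take √, sign -1: I = -0.23841361

-0.238414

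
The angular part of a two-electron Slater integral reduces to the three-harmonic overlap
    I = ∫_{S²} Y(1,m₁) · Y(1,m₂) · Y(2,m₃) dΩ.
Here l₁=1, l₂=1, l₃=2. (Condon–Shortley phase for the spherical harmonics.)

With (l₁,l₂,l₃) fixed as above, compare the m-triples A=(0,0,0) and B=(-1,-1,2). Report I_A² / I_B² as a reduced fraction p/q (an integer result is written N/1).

2/3

l's match ⇒ only the (l;m) 3-j factors differ between A and B.
A: triangle coeff Δ(1,1,2) = 1/30; Σ_t [0,0]: t=0:+1/1 = 1/1; (3j)²=2/15 [(1 1 2; 0 0 0)], sign=+1
B: triangle coeff Δ(1,1,2) = 1/30; Σ_t [0,0]: t=0:+1/4 = 1/4; (3j)²=1/5 [(1 1 2; -1 -1 2)], sign=+1
I_A²/I_B² = (2/15)/(1/5) = 2/3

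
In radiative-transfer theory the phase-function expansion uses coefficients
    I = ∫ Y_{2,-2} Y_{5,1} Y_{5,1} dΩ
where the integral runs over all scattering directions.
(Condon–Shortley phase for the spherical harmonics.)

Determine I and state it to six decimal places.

0.198089

m-sum 0 ✓  L=12 even ✓  3≤5≤7 ✓
Π(2lᵢ+1) = 5×11×11 = 605
triangle coeff Δ(2,5,5) = 1/38610
Σ_t [0,2]: t=0:+1/2880 t=1:−1/576 t=2:+1/2880 = -1/960
(3j)²=10/429 [(2 5 5; 0 0 0)], sign=+1
Σ_t [2,2]: t=2:+1/2304 = 1/2304
(3j)²=5/143 [(2 5 5; -2 1 1)], sign=+1
⇒ 4πI² = 250/507
I = (+1)√(250/507/(4π)) = 0.19808933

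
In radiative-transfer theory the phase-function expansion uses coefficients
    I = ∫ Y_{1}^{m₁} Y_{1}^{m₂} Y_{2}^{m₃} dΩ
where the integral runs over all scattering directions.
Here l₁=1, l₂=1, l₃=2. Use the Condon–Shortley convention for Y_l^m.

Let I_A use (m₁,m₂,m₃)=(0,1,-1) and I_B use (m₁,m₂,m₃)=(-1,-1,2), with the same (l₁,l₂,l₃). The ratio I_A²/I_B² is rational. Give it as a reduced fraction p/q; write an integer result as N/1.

1/2

l's match ⇒ only the (l;m) 3-j factors differ between A and B.
A: triangle coeff Δ(1,1,2) = 1/30; Σ_t [0,0]: t=0:+1/2 = 1/2; (3j)²=1/10 [(1 1 2; 0 1 -1)], sign=-1
B: triangle coeff Δ(1,1,2) = 1/30; Σ_t [0,0]: t=0:+1/4 = 1/4; (3j)²=1/5 [(1 1 2; -1 -1 2)], sign=+1
I_A²/I_B² = (1/10)/(1/5) = 1/2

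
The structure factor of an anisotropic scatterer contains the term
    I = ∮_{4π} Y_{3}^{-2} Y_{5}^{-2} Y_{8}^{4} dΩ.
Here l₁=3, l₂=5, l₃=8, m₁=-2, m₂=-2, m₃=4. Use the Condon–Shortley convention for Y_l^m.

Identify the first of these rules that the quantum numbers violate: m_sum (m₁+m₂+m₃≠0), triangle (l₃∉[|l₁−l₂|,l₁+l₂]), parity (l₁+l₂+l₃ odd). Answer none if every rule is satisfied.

Σmᵢ = 0  ✓
l₃∈[|l₁−l₂|,l₁+l₂]=[2,8], have l₃=8  ✓
Σlᵢ = 16 ⇒ even  ✓

none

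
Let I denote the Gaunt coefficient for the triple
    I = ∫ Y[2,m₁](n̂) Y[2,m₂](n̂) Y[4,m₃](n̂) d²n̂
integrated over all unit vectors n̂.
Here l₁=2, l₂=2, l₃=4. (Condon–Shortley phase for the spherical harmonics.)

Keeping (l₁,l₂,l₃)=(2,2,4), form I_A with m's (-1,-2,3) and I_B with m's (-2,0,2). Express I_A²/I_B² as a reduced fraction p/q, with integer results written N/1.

l's match ⇒ only the (l;m) 3-j factors differ between A and B.
A: triangle coeff Δ(2,2,4) = 1/630; Σ_t [0,0]: t=0:+1/144 = 1/144; (3j)²=1/18 [(2 2 4; -1 -2 3)], sign=-1
B: triangle coeff Δ(2,2,4) = 1/630; Σ_t [0,0]: t=0:+1/96 = 1/96; (3j)²=1/42 [(2 2 4; -2 0 2)], sign=+1
I_A²/I_B² = (1/18)/(1/42) = 7/3

7/3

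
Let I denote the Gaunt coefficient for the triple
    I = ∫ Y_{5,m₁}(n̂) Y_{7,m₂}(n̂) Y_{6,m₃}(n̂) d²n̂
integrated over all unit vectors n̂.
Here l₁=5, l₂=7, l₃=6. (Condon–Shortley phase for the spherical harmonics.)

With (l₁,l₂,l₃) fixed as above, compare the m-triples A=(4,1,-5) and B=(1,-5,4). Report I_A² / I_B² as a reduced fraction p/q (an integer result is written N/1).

1694/1369

l's match ⇒ only the (l;m) 3-j factors differ between A and B.
A: triangle coeff Δ(5,7,6) = 1/174594420; Σ_t [0,1]: t=0:+1/174182400 t=1:−1/14515200 = -11/174182400; (3j)²=121/12597 [(5 7 6; 4 1 -5)], sign=+1
B: triangle coeff Δ(5,7,6) = 1/174594420; Σ_t [0,2]: t=0:+1/24883200 t=1:−1/3628800 t=2:+1/7741440 = -37/348364800; (3j)²=1369/176358 [(5 7 6; 1 -5 4)], sign=-1
I_A²/I_B² = (121/12597)/(1369/176358) = 1694/1369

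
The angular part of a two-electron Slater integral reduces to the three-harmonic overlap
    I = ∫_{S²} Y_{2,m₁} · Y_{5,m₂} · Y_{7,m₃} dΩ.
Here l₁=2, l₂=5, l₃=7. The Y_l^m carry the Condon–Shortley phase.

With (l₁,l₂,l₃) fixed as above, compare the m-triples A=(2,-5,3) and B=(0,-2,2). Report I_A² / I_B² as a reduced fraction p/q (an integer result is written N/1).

Shared (l₁,l₂,l₃)=(2,5,7): N and (l;000)² cancel in I_A²/I_B².
A: Δ = 0!·4!·10!/15! = 1/15015; Racah Σ t=0..0: t=0:+1/87091200 = 1/87091200; ⇒ 3j(2 5 7; 2 -5 3)² = 1/15015, sgn +1
B: Δ = 0!·4!·10!/15! = 1/15015; Racah Σ t=0..0: t=0:+1/120960 = 1/120960; ⇒ 3j(2 5 7; 0 -2 2)² = 24/1001, sgn -1
I_A²/I_B² = (1/15015)/(24/1001) = 1/360

1/360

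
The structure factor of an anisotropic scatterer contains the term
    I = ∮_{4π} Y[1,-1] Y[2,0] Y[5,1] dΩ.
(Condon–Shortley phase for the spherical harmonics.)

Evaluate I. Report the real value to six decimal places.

0.000000

triangle: need 1≤l₃≤3, have 5; I=0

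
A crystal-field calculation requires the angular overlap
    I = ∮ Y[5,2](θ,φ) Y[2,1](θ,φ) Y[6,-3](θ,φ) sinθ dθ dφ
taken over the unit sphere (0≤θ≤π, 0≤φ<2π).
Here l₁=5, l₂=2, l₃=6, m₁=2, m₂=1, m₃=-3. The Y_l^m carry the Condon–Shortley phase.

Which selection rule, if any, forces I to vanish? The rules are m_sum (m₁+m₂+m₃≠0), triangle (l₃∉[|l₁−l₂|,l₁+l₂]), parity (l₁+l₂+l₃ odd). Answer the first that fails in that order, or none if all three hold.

Σmᵢ = 0  ✓
l₃∈[|l₁−l₂|,l₁+l₂]=[3,7], have l₃=6  ✓
Σlᵢ = 13 ⇒ odd  ✗

parity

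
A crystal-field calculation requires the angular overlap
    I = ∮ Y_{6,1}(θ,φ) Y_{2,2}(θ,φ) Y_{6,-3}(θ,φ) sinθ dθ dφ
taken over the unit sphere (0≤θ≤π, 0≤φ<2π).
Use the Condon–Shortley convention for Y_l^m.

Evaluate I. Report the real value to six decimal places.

m-sum 0 ✓  L=14 even ✓  4≤6≤8 ✓
Π(2lᵢ+1) = 13×5×13 = 845
triangle coeff Δ(6,2,6) = 1/90090
Σ_t [0,2]: t=0:+1/69120 t=1:−1/14400 t=2:+1/69120 = -7/172800
(3j)²=14/715 [(6 2 6; 0 0 0)], sign=-1
Σ_t [2,2]: t=2:+1/120960 = 1/120960
(3j)²=24/1001 [(6 2 6; 1 2 -3)], sign=-1
⇒ 4πI² = 48/121
I = (+1)√(48/121/(4π)) = 0.17767364

0.177674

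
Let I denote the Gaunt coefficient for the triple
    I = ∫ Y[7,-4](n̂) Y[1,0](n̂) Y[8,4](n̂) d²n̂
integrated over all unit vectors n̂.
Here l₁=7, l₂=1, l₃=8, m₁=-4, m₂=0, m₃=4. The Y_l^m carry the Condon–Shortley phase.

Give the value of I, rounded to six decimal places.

0.211986

Checks pass: Σm=0; 16 even; l₃=8∈[6,8].
(2·7+1)(2·1+1)(2·8+1) = 765
Δ: 0! 14! 2! / 17! → 1/2040
sum: t=0:+1/25401600 = 1/25401600
3j²(7 1 8; 0 0 0) = Δ·Π!·Σ² = 8/255  (sign +1)
sum: t=0:+1/239500800 = 1/239500800
3j²(7 1 8; -4 0 4) = Δ·Π!·Σ² = 2/85  (sign +1)
combine: 4πI² = 765·8/255·2/85 = 48/85
take √, sign +1: I = 0.21198553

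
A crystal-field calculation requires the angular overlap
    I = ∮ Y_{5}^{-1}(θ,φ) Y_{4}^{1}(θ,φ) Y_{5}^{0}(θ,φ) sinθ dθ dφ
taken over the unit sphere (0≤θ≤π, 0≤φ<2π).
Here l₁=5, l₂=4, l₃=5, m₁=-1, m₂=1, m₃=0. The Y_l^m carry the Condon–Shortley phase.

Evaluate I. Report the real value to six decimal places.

-0.053153

Rules hold: Σm=0, L=14 even, 1≤5≤9.
N = 11·9·11 = 1089
Δ = 4!·6!·4!/15! = 1/3153150
Racah Σ t=0..4: t=0:+1/69120 t=1:−1/1728 t=2:+1/576 t=3:−1/1728 t=4:+1/69120 = 7/11520
⇒ 3j(5 4 5; 0 0 0)² = 2/143, sgn -1
Racah Σ t=1..4: t=1:−1/17280 t=2:+1/1152 t=3:−1/864 t=4:+1/6912 = -7/34560
⇒ 3j(5 4 5; -1 1 0)² = 1/429, sgn +1
4πI² = N·(3j₀)²·(3jₘ)² = 6/169
I = -1·√(0.035503/4π) = -0.05315295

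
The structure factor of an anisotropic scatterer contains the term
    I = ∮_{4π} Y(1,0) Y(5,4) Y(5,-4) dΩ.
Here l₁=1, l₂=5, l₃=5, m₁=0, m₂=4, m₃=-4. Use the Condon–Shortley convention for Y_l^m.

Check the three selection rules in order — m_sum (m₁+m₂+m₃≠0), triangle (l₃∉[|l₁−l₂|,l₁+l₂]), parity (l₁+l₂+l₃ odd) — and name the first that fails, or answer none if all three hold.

parity

azimuthal sum: 0 + 4 − 4 = 0  ✓
4 ≤ 5 ≤ 6 (triangle on l)  ✓
L = 1 + 5 + 5 = 11 (odd)  ✗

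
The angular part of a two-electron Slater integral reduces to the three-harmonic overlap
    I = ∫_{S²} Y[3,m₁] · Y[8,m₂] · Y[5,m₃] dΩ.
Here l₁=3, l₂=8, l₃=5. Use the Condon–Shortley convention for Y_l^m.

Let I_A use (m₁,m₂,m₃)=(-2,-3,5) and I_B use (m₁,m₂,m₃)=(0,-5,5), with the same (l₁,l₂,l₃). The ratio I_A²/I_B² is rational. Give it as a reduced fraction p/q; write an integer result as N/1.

1/26

Shared (l₁,l₂,l₃)=(3,8,5): N and (l;000)² cancel in I_A²/I_B².
A: Δ = 6!·0!·10!/17! = 1/136136; Racah Σ t=5..5: t=5:−1/435456000 = -1/435456000; ⇒ 3j(3 8 5; -2 -3 5)² = 1/12376, sgn -1
B: Δ = 6!·0!·10!/17! = 1/136136; Racah Σ t=3..3: t=3:−1/130636800 = -1/130636800; ⇒ 3j(3 8 5; 0 -5 5)² = 1/476, sgn -1
I_A²/I_B² = (1/12376)/(1/476) = 1/26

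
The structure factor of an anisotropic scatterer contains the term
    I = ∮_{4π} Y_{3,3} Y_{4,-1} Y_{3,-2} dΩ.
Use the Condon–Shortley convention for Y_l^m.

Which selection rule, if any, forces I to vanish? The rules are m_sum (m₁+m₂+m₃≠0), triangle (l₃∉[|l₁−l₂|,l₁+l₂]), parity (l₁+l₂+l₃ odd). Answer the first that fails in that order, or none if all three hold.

none

azimuthal sum: 3 − 1 − 2 = 0  ✓
1 ≤ 3 ≤ 7 (triangle on l)  ✓
L = 3 + 4 + 3 = 10 (even)  ✓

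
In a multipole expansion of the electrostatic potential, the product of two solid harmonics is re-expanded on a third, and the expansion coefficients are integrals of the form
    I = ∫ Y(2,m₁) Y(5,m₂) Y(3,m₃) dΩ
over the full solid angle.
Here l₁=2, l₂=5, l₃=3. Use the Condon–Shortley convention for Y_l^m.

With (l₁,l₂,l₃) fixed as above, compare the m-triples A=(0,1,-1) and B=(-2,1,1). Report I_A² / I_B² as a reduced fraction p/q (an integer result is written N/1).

6/1

Same 2,5,3: normalisation and zero-m 3j drop out of the ratio.
A: Δ: 4! 0! 6! / 11! → 1/2310; sum: t=2:+1/192 = 1/192; 3j²(2 5 3; 0 1 -1) = Δ·Π!·Σ² = 3/77  (sign +1)
B: Δ: 4! 0! 6! / 11! → 1/2310; sum: t=4:+1/1152 = 1/1152; 3j²(2 5 3; -2 1 1) = Δ·Π!·Σ² = 1/154  (sign +1)
I_A²/I_B² = (3/77)/(1/154) = 6/1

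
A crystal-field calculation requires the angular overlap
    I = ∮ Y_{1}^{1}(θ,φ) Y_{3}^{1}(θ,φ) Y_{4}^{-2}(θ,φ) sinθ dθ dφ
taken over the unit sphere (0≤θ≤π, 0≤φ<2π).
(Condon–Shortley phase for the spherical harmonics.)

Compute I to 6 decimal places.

Checks pass: Σm=0; 8 even; l₃=4∈[2,4].
(2·1+1)(2·3+1)(2·4+1) = 189
Δ: 0! 2! 6! / 9! → 1/252
sum: t=0:+1/36 = 1/36
3j²(1 3 4; 0 0 0) = Δ·Π!·Σ² = 4/63  (sign +1)
sum: t=0:+1/96 = 1/96
3j²(1 3 4; 1 1 -2) = Δ·Π!·Σ² = 5/84  (sign +1)
combine: 4πI² = 189·4/63·5/84 = 5/7
take √, sign +1: I = 0.23841361

0.238414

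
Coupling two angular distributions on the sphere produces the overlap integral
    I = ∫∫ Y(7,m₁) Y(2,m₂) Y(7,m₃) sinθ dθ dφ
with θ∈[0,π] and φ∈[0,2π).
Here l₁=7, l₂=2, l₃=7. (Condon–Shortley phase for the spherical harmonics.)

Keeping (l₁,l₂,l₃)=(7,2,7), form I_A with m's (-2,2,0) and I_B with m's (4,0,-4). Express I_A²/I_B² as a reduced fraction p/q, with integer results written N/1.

l's match ⇒ only the (l;m) 3-j factors differ between A and B.
A: triangle coeff Δ(7,2,7) = 1/185640; Σ_t [2,2]: t=2:+1/2419200 = 1/2419200; (3j)²=27/1105 [(7 2 7; -2 2 0)], sign=-1
B: triangle coeff Δ(7,2,7) = 1/185640; Σ_t [0,2]: t=0:+1/8709120 t=1:−1/7257600 t=2:+1/159667200 = -1/59875200; (3j)²=8/23205 [(7 2 7; 4 0 -4)], sign=+1
I_A²/I_B² = (27/1105)/(8/23205) = 567/8

567/8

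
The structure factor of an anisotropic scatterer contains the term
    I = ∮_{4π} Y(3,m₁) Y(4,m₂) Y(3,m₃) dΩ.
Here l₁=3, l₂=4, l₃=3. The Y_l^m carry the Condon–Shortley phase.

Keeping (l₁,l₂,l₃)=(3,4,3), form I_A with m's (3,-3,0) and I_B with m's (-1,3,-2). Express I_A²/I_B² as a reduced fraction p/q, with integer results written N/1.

9/2

l's match ⇒ only the (l;m) 3-j factors differ between A and B.
A: triangle coeff Δ(3,4,3) = 1/34650; Σ_t [0,0]: t=0:+1/288 = 1/288; (3j)²=1/22 [(3 4 3; 3 -3 0)], sign=-1
B: triangle coeff Δ(3,4,3) = 1/34650; Σ_t [3,4]: t=3:−1/144 t=4:+1/288 = -1/288; (3j)²=1/99 [(3 4 3; -1 3 -2)], sign=+1
I_A²/I_B² = (1/22)/(1/99) = 9/2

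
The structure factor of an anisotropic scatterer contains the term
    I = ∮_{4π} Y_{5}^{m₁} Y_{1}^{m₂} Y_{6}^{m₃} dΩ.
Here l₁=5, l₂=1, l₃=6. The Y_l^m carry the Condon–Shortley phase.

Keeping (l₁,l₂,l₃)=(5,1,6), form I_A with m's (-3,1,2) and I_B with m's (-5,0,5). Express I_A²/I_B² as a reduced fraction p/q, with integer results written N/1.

Same 5,1,6: normalisation and zero-m 3j drop out of the ratio.
A: Δ: 0! 10! 2! / 13! → 1/858; sum: t=0:+1/161280 = 1/161280; 3j²(5 1 6; -3 1 2) = Δ·Π!·Σ² = 1/143  (sign +1)
B: Δ: 0! 10! 2! / 13! → 1/858; sum: t=0:+1/3628800 = 1/3628800; 3j²(5 1 6; -5 0 5) = Δ·Π!·Σ² = 1/78  (sign -1)
I_A²/I_B² = (1/143)/(1/78) = 6/11

6/11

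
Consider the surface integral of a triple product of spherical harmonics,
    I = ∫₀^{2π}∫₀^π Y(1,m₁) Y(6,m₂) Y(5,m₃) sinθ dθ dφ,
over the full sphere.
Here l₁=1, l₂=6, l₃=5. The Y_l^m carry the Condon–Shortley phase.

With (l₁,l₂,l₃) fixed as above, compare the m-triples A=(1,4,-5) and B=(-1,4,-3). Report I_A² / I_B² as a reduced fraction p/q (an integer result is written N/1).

1/45

l's match ⇒ only the (l;m) 3-j factors differ between A and B.
A: triangle coeff Δ(1,6,5) = 1/858; Σ_t [0,0]: t=0:+1/7257600 = 1/7257600; (3j)²=1/858 [(1 6 5; 1 4 -5)], sign=+1
B: triangle coeff Δ(1,6,5) = 1/858; Σ_t [2,2]: t=2:+1/161280 = 1/161280; (3j)²=15/286 [(1 6 5; -1 4 -3)], sign=+1
I_A²/I_B² = (1/858)/(15/286) = 1/45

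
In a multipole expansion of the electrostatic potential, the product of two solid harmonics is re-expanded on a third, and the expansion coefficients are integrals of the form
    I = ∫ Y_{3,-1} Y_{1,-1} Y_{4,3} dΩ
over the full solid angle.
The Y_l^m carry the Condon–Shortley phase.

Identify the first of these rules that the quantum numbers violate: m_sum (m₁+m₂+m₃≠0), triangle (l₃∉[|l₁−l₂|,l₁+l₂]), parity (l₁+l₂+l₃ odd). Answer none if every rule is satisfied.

m_sum

m₁+m₂+m₃ = -1 − 1 + 3 = 1  ✗
triangle: |3−1|=2 ≤ l₃=4 ≤ 3+1=4
parity: l₁+l₂+l₃ = 8 is even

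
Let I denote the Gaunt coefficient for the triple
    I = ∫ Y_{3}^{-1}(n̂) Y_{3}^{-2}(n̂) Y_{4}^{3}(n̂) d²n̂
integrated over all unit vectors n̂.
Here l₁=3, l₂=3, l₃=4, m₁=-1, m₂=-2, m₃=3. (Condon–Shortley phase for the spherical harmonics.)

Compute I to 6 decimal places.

-0.095955

Rules hold: Σm=0, L=10 even, 0≤4≤6.
N = 7·7·9 = 441
Δ = 2!·4!·4!/11! = 1/34650
Racah Σ t=0..2: t=0:+1/72 t=1:−1/16 t=2:+1/72 = -5/144
⇒ 3j(3 3 4; 0 0 0)² = 2/77, sgn -1
Racah Σ t=0..1: t=0:+1/288 t=1:−1/144 = -1/288
⇒ 3j(3 3 4; -1 -2 3)² = 1/99, sgn +1
4πI² = N·(3j₀)²·(3jₘ)² = 14/121
I = -1·√(0.115702/4π) = -0.09595473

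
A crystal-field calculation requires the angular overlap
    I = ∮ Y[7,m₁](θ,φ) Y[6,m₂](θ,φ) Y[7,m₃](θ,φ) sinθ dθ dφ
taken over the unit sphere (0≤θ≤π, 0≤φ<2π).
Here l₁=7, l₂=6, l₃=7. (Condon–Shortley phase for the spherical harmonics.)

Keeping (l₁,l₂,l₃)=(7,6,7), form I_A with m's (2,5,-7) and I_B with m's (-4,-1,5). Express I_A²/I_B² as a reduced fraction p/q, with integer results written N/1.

l's match ⇒ only the (l;m) 3-j factors differ between A and B.
A: triangle coeff Δ(7,6,7) = 1/2444321880; Σ_t [5,5]: t=5:−1/3483648000 = -1/3483648000; (3j)²=33/6460 [(7 6 7; 2 5 -7)], sign=-1
B: triangle coeff Δ(7,6,7) = 1/2444321880; Σ_t [3,5]: t=3:−1/69672960 t=4:+1/29030400 t=5:−1/124416000 = 1/82944000; (3j)²=693/83980 [(7 6 7; -4 -1 5)], sign=+1
I_A²/I_B² = (33/6460)/(693/83980) = 13/21

13/21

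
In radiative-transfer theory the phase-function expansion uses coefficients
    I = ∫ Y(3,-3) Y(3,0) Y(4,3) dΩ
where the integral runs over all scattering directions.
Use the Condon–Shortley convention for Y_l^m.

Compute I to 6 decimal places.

0.203551

m-sum 0 ✓  L=10 even ✓  0≤4≤6 ✓
Π(2lᵢ+1) = 7×7×9 = 441
triangle coeff Δ(3,3,4) = 1/34650
Σ_t [0,2]: t=0:+1/72 t=1:−1/16 t=2:+1/72 = -5/144
(3j)²=2/77 [(3 3 4; 0 0 0)], sign=-1
Σ_t [2,2]: t=2:+1/288 = 1/288
(3j)²=1/22 [(3 3 4; -3 0 3)], sign=-1
⇒ 4πI² = 63/121
I = (+1)√(63/121/(4π)) = 0.20355073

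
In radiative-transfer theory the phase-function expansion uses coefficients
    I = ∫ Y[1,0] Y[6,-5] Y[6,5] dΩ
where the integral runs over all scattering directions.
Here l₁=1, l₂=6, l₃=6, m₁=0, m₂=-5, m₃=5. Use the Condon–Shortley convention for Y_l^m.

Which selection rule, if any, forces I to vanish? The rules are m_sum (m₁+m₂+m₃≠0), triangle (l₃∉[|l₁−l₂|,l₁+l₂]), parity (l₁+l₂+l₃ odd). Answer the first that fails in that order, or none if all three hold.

m₁+m₂+m₃ = 0 − 5 + 5 = 0  ✓
triangle: |1−6|=5 ≤ l₃=6 ≤ 1+6=7  ✓
parity: l₁+l₂+l₃ = 13 is odd  ✗

parity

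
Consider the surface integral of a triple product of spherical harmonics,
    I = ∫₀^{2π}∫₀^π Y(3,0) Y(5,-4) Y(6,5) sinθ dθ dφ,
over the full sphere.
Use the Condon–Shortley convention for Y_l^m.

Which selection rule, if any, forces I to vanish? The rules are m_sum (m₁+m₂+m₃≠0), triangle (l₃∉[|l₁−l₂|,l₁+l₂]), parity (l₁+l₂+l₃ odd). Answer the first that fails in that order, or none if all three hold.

azimuthal sum: 0 − 4 + 5 = 1  ✗
2 ≤ 6 ≤ 8 (triangle on l)
L = 3 + 5 + 6 = 14 (even)

m_sum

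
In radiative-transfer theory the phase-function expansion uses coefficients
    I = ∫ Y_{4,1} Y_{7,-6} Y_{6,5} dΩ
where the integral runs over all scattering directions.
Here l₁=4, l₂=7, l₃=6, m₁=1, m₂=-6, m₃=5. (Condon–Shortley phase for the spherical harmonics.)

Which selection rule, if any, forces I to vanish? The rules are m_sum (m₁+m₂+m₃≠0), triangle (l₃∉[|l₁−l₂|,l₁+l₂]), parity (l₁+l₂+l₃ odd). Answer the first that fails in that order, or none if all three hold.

parity

Σmᵢ = 0  ✓
l₃∈[|l₁−l₂|,l₁+l₂]=[3,11], have l₃=6  ✓
Σlᵢ = 17 ⇒ odd  ✗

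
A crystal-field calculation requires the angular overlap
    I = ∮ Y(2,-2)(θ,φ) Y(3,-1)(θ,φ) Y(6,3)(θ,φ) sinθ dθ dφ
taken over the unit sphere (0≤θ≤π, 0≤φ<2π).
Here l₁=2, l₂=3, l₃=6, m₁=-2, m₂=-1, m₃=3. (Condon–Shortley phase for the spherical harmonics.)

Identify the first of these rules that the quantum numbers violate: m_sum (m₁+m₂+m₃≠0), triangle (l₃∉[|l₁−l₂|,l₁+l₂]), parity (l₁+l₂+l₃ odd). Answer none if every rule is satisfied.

Σmᵢ = 0  ✓
l₃∈[|l₁−l₂|,l₁+l₂]=[1,5], have l₃=6  ✗
Σlᵢ = 11 ⇒ odd

triangle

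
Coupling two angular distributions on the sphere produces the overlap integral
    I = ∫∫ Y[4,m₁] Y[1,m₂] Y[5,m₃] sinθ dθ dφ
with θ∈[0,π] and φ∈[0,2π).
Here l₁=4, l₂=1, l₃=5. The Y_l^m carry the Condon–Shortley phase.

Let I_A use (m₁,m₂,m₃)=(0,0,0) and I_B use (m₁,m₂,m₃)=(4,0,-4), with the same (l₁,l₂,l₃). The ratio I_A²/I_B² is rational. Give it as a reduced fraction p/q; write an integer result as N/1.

l's match ⇒ only the (l;m) 3-j factors differ between A and B.
A: triangle coeff Δ(4,1,5) = 1/495; Σ_t [0,0]: t=0:+1/576 = 1/576; (3j)²=5/99 [(4 1 5; 0 0 0)], sign=-1
B: triangle coeff Δ(4,1,5) = 1/495; Σ_t [0,0]: t=0:+1/40320 = 1/40320; (3j)²=1/55 [(4 1 5; 4 0 -4)], sign=-1
I_A²/I_B² = (5/99)/(1/55) = 25/9

25/9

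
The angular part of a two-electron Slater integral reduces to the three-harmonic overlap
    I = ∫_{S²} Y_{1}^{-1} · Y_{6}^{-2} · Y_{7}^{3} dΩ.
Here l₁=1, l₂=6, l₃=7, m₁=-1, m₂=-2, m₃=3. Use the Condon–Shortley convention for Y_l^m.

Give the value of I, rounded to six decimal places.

-0.234717

Checks pass: Σm=0; 14 even; l₃=7∈[5,7].
(2·1+1)(2·6+1)(2·7+1) = 585
Δ: 0! 2! 12! / 15! → 1/1365
sum: t=0:+1/518400 = 1/518400
3j²(1 6 7; 0 0 0) = Δ·Π!·Σ² = 7/195  (sign -1)
sum: t=0:+1/1935360 = 1/1935360
3j²(1 6 7; -1 -2 3) = Δ·Π!·Σ² = 3/91  (sign +1)
combine: 4πI² = 585·7/195·3/91 = 9/13
take √, sign -1: I = -0.23471705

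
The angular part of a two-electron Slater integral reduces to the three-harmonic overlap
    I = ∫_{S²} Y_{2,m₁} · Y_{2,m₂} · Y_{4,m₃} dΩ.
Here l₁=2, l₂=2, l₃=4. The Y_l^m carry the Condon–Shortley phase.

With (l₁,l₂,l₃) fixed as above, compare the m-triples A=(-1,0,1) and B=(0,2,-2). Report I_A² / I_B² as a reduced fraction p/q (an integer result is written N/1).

l's match ⇒ only the (l;m) 3-j factors differ between A and B.
A: triangle coeff Δ(2,2,4) = 1/630; Σ_t [0,0]: t=0:+1/24 = 1/24; (3j)²=1/21 [(2 2 4; -1 0 1)], sign=-1
B: triangle coeff Δ(2,2,4) = 1/630; Σ_t [0,0]: t=0:+1/96 = 1/96; (3j)²=1/42 [(2 2 4; 0 2 -2)], sign=+1
I_A²/I_B² = (1/21)/(1/42) = 2/1

2/1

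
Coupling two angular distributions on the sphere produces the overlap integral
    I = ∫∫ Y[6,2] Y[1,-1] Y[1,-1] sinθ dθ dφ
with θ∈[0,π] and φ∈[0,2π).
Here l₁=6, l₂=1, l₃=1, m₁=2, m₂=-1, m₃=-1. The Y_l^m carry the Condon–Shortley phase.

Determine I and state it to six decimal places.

0.000000

triangle: need 5≤l₃≤7, have 1; I=0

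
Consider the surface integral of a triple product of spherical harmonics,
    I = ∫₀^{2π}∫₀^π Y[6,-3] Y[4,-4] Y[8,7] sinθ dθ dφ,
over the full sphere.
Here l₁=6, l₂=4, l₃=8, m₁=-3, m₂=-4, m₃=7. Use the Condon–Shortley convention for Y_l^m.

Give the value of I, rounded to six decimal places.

0.176610

Checks pass: Σm=0; 18 even; l₃=8∈[2,10].
(2·6+1)(2·4+1)(2·8+1) = 1989
Δ: 2! 10! 6! / 19! → 1/23279256
sum: t=0:+1/1658880 t=1:−1/518400 t=2:+1/1658880 = -1/1382400
3j²(6 4 8; 0 0 0) = Δ·Π!·Σ² = 504/46189  (sign -1)
sum: t=0:+1/522547200 = 1/522547200
3j²(6 4 8; -3 -4 7) = Δ·Π!·Σ² = 35/1938  (sign -1)
combine: 4πI² = 1989·504/46189·35/1938 = 26460/67507
take √, sign +1: I = 0.17661012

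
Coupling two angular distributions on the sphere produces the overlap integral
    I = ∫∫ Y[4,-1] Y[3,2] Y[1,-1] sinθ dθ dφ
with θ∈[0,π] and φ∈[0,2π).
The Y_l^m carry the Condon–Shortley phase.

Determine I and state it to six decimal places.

-0.106622

Checks pass: Σm=0; 8 even; l₃=1∈[1,7].
(2·4+1)(2·3+1)(2·1+1) = 189
Δ: 6! 2! 0! / 9! → 1/252
sum: t=3:−1/36 = -1/36
3j²(4 3 1; 0 0 0) = Δ·Π!·Σ² = 4/63  (sign +1)
sum: t=5:−1/240 = -1/240
3j²(4 3 1; -1 2 -1) = Δ·Π!·Σ² = 1/84  (sign -1)
combine: 4πI² = 189·4/63·1/84 = 1/7
take √, sign -1: I = -0.10662181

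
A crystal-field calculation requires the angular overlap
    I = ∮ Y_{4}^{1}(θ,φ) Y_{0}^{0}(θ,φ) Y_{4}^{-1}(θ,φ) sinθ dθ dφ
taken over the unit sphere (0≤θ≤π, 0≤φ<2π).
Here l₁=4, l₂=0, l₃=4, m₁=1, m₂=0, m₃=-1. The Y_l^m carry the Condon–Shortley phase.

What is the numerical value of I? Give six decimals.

-0.282095

Checks pass: Σm=0; 8 even; l₃=4∈[4,4].
(2·4+1)(2·0+1)(2·4+1) = 81
Δ: 0! 8! 0! / 9! → 1/9
sum: t=0:+1/576 = 1/576
3j²(4 0 4; 0 0 0) = Δ·Π!·Σ² = 1/9  (sign +1)
sum: t=0:+1/720 = 1/720
3j²(4 0 4; 1 0 -1) = Δ·Π!·Σ² = 1/9  (sign -1)
combine: 4πI² = 81·1/9·1/9 = 1/1
take √, sign -1: I = -0.28209479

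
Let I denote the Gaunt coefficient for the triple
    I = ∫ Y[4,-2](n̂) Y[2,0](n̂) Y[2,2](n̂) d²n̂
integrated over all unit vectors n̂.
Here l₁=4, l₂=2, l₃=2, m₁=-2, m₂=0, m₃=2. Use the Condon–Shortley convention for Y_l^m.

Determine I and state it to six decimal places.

0.156078

Rules hold: Σm=0, L=8 even, 2≤2≤6.
N = 9·5·5 = 225
Δ = 4!·4!·0!/9! = 1/630
Racah Σ t=2..2: t=2:+1/16 = 1/16
⇒ 3j(4 2 2; 0 0 0)² = 2/35, sgn +1
Racah Σ t=2..2: t=2:+1/96 = 1/96
⇒ 3j(4 2 2; -2 0 2)² = 1/42, sgn +1
4πI² = N·(3j₀)²·(3jₘ)² = 15/49
I = +1·√(0.306122/4π) = 0.15607835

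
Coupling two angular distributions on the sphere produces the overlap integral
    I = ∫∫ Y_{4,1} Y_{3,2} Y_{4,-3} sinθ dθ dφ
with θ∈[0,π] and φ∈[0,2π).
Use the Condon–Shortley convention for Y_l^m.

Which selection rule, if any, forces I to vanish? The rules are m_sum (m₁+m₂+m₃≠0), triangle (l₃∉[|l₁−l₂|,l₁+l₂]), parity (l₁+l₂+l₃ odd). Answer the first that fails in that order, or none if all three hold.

m₁+m₂+m₃ = 1 + 2 − 3 = 0  ✓
triangle: |4−3|=1 ≤ l₃=4 ≤ 4+3=7  ✓
parity: l₁+l₂+l₃ = 11 is odd  ✗

parity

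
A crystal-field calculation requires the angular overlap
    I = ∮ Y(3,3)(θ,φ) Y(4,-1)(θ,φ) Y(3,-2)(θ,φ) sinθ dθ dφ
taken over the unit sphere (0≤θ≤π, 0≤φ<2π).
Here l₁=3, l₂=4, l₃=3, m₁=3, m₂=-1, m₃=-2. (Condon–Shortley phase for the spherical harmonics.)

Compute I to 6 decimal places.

0.140463

m-sum 0 ✓  L=10 even ✓  1≤3≤7 ✓
Π(2lᵢ+1) = 7×9×7 = 441
triangle coeff Δ(3,4,3) = 1/34650
Σ_t [1,3]: t=1:−1/72 t=2:+1/16 t=3:−1/72 = 5/144
(3j)²=2/77 [(3 4 3; 0 0 0)], sign=-1
Σ_t [0,0]: t=0:+1/288 = 1/288
(3j)²=5/231 [(3 4 3; 3 -1 -2)], sign=-1
⇒ 4πI² = 30/121
I = (+1)√(30/121/(4π)) = 0.14046335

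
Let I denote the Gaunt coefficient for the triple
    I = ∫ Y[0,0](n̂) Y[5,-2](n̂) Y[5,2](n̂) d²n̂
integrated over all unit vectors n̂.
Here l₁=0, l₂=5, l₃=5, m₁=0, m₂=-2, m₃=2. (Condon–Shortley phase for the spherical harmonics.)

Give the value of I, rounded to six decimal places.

Rules hold: Σm=0, L=10 even, 5≤5≤5.
N = 1·11·11 = 121
Δ = 0!·0!·10!/11! = 1/11
Racah Σ t=0..0: t=0:+1/14400 = 1/14400
⇒ 3j(0 5 5; 0 0 0)² = 1/11, sgn -1
Racah Σ t=0..0: t=0:+1/30240 = 1/30240
⇒ 3j(0 5 5; 0 -2 2)² = 1/11, sgn -1
4πI² = N·(3j₀)²·(3jₘ)² = 1/1
I = +1·√(1/4π) = 0.28209479

0.282095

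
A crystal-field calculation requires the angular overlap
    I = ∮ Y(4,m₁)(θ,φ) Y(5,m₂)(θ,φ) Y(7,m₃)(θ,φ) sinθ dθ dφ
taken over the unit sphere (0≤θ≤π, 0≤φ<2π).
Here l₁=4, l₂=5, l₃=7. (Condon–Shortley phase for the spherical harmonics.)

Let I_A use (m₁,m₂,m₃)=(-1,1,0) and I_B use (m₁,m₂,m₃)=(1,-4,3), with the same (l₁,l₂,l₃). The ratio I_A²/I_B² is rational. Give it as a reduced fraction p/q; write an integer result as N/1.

392/38025

l's match ⇒ only the (l;m) 3-j factors differ between A and B.
A: triangle coeff Δ(4,5,7) = 1/6126120; Σ_t [0,2]: t=0:+1/345600 t=1:−1/34560 t=2:+1/41472 = -1/518400; (3j)²=7/36465 [(4 5 7; -1 1 0)], sign=+1
B: triangle coeff Δ(4,5,7) = 1/6126120; Σ_t [0,1]: t=0:+1/362880 t=1:−1/1935360 = 13/5806080; (3j)²=195/10472 [(4 5 7; 1 -4 3)], sign=+1
I_A²/I_B² = (7/36465)/(195/10472) = 392/38025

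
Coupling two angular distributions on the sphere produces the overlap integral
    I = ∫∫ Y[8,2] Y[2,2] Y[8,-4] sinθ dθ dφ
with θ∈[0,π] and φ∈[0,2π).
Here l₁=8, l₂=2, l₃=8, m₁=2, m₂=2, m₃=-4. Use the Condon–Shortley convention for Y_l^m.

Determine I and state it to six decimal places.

Rules hold: Σm=0, L=18 even, 6≤8≤10.
N = 17·5·17 = 1445
Δ = 2!·14!·2!/19! = 1/348840
Racah Σ t=0..2: t=0:+1/116121600 t=1:−1/25401600 t=2:+1/116121600 = -1/45158400
⇒ 3j(8 2 8; 0 0 0)² = 24/1615, sgn -1
Racah Σ t=2..2: t=2:+1/348364800 = 1/348364800
⇒ 3j(8 2 8; 2 2 -4)² = 11/646, sgn +1
4πI² = N·(3j₀)²·(3jₘ)² = 132/361
I = -1·√(0.365651/4π) = -0.17058013

-0.170580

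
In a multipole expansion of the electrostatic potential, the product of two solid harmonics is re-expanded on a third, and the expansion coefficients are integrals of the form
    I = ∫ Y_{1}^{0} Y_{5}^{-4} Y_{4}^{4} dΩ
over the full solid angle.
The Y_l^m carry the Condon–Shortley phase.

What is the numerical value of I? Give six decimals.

0.147319

m-sum 0 ✓  L=10 even ✓  4≤4≤6 ✓
Π(2lᵢ+1) = 3×11×9 = 297
triangle coeff Δ(1,5,4) = 1/495
Σ_t [1,1]: t=1:−1/576 = -1/576
(3j)²=5/99 [(1 5 4; 0 0 0)], sign=-1
Σ_t [1,1]: t=1:−1/40320 = -1/40320
(3j)²=1/55 [(1 5 4; 0 -4 4)], sign=-1
⇒ 4πI² = 3/11
I = (+1)√(3/11/(4π)) = 0.14731920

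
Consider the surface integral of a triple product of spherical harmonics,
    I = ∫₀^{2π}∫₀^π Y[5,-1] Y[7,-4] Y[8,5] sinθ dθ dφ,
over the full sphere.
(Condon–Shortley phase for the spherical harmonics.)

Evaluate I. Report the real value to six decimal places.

Checks pass: Σm=0; 20 even; l₃=8∈[2,12].
(2·5+1)(2·7+1)(2·8+1) = 2805
Δ: 4! 6! 10! / 21! → 1/814773960
sum: t=0:+1/87091200 t=1:−1/4976640 t=2:+1/2073600 t=3:−1/4976640 t=4:+1/87091200 = 1/9676800
3j²(5 7 8; 0 0 0) = Δ·Π!·Σ² = 360/46189  (sign +1)
sum: t=0:+1/522547200 t=1:−1/58060800 t=2:+1/69672960 t=3:−1/783820800 = -1/447897600
3j²(5 7 8; -1 -4 5) = Δ·Π!·Σ² = 11/11628  (sign +1)
combine: 4πI² = 2805·360/46189·11/11628 = 1650/79781
take √, sign +1: I = 0.04056835

0.040568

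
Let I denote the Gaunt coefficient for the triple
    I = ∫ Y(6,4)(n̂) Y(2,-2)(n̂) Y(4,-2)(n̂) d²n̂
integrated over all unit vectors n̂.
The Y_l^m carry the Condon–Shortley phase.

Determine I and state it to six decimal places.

0.230476

Checks pass: Σm=0; 12 even; l₃=4∈[4,8].
(2·6+1)(2·2+1)(2·4+1) = 585
Δ: 4! 8! 0! / 13! → 1/6435
sum: t=2:+1/2304 = 1/2304
3j²(6 2 4; 0 0 0) = Δ·Π!·Σ² = 5/143  (sign +1)
sum: t=0:+1/34560 = 1/34560
3j²(6 2 4; 4 -2 -2) = Δ·Π!·Σ² = 14/429  (sign +1)
combine: 4πI² = 585·5/143·14/429 = 1050/1573
take √, sign +1: I = 0.23047581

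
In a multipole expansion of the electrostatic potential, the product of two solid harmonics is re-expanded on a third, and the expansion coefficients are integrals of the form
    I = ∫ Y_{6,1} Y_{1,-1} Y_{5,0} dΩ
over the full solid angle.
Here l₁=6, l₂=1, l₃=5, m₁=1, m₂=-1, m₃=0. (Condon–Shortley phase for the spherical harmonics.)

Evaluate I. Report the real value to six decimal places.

-0.187239

m-sum 0 ✓  L=12 even ✓  5≤5≤7 ✓
Π(2lᵢ+1) = 13×3×11 = 429
triangle coeff Δ(6,1,5) = 1/858
Σ_t [1,1]: t=1:−1/14400 = -1/14400
(3j)²=6/143 [(6 1 5; 0 0 0)], sign=+1
Σ_t [0,0]: t=0:+1/28800 = 1/28800
(3j)²=7/286 [(6 1 5; 1 -1 0)], sign=-1
⇒ 4πI² = 63/143
I = (-1)√(63/143/(4π)) = -0.18723944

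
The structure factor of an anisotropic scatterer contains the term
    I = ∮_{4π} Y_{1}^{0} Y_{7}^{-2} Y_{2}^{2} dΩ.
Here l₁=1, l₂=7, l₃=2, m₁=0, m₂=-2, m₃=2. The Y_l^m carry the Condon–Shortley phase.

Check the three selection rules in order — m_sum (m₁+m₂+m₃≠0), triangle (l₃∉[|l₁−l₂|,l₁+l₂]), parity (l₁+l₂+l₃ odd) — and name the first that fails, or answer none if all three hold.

triangle

azimuthal sum: 0 − 2 + 2 = 0  ✓
6 ≤ 2 ≤ 8 (triangle on l)  ✗
L = 1 + 7 + 2 = 10 (even)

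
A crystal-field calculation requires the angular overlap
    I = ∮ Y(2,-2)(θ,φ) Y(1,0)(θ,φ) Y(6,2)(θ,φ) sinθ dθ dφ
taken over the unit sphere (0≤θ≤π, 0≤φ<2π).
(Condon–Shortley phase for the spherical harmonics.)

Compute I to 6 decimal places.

0.000000

l₃=6 ∉ [1,3] — triangle fails ⇒ I = 0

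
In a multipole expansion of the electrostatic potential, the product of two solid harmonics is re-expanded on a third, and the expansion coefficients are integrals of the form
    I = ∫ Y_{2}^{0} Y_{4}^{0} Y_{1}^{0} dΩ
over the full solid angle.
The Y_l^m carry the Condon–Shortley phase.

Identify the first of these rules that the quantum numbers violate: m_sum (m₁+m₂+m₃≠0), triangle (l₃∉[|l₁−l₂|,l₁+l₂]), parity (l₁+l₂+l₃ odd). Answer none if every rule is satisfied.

Σmᵢ = 0  ✓
l₃∈[|l₁−l₂|,l₁+l₂]=[2,6], have l₃=1  ✗
Σlᵢ = 7 ⇒ odd

triangle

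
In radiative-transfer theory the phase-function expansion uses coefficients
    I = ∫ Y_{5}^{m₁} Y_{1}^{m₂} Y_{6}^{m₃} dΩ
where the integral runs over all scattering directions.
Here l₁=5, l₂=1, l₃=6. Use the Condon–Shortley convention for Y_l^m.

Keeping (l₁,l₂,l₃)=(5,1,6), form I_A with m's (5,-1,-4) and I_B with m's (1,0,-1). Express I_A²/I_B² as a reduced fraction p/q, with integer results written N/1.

1/35

Shared (l₁,l₂,l₃)=(5,1,6): N and (l;000)² cancel in I_A²/I_B².
A: Δ = 0!·10!·2!/13! = 1/858; Racah Σ t=0..0: t=0:+1/7257600 = 1/7257600; ⇒ 3j(5 1 6; 5 -1 -4)² = 1/858, sgn +1
B: Δ = 0!·10!·2!/13! = 1/858; Racah Σ t=0..0: t=0:+1/17280 = 1/17280; ⇒ 3j(5 1 6; 1 0 -1)² = 35/858, sgn -1
I_A²/I_B² = (1/858)/(35/858) = 1/35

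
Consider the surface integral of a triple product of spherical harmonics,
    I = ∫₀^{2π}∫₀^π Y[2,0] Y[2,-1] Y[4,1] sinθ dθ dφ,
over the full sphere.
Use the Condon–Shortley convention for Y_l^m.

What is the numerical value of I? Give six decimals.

Checks pass: Σm=0; 8 even; l₃=4∈[0,4].
(2·2+1)(2·2+1)(2·4+1) = 225
Δ: 0! 4! 4! / 9! → 1/630
sum: t=0:+1/16 = 1/16
3j²(2 2 4; 0 0 0) = Δ·Π!·Σ² = 2/35  (sign +1)
sum: t=0:+1/24 = 1/24
3j²(2 2 4; 0 -1 1) = Δ·Π!·Σ² = 1/21  (sign -1)
combine: 4πI² = 225·2/35·1/21 = 30/49
take √, sign -1: I = -0.22072812

-0.220728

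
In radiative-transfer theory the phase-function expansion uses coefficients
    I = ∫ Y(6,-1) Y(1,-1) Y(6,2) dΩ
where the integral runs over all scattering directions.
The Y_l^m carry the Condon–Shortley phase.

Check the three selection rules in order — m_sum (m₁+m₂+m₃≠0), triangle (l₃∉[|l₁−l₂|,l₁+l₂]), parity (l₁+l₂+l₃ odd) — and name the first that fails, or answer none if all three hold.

Σmᵢ = 0  ✓
l₃∈[|l₁−l₂|,l₁+l₂]=[5,7], have l₃=6  ✓
Σlᵢ = 13 ⇒ odd  ✗

parity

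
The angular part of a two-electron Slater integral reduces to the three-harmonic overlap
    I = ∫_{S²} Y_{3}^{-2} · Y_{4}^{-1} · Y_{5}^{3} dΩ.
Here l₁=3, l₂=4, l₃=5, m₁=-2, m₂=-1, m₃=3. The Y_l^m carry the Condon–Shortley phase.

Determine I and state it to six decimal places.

m-sum 0 ✓  L=12 even ✓  1≤5≤7 ✓
Π(2lᵢ+1) = 7×9×11 = 693
triangle coeff Δ(3,4,5) = 1/180180
Σ_t [0,2]: t=0:+1/576 t=1:−1/144 t=2:+1/576 = -1/288
(3j)²=20/1001 [(3 4 5; 0 0 0)], sign=+1
Σ_t [1,2]: t=1:−1/1152 t=2:+1/1440 = -1/5760
(3j)²=1/858 [(3 4 5; -2 -1 3)], sign=-1
⇒ 4πI² = 30/1859
I = (-1)√(30/1859/(4π)) = -0.03583571

-0.035836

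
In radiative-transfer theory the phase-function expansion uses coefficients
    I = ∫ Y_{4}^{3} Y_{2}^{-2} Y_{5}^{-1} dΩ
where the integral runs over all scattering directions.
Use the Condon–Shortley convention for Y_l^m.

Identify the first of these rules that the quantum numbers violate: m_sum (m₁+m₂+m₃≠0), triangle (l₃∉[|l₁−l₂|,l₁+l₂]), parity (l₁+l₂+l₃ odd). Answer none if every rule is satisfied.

azimuthal sum: 3 − 2 − 1 = 0  ✓
2 ≤ 5 ≤ 6 (triangle on l)  ✓
L = 4 + 2 + 5 = 11 (odd)  ✗

parity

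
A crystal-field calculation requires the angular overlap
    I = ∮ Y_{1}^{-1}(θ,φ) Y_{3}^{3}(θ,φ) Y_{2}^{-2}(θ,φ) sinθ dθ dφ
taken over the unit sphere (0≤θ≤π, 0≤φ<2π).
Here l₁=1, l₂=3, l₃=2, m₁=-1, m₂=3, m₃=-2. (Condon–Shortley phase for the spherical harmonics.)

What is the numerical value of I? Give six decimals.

Checks pass: Σm=0; 6 even; l₃=2∈[2,4].
(2·1+1)(2·3+1)(2·2+1) = 105
Δ: 2! 0! 4! / 7! → 1/105
sum: t=1:−1/4 = -1/4
3j²(1 3 2; 0 0 0) = Δ·Π!·Σ² = 3/35  (sign -1)
sum: t=2:+1/48 = 1/48
3j²(1 3 2; -1 3 -2) = Δ·Π!·Σ² = 1/7  (sign +1)
combine: 4πI² = 105·3/35·1/7 = 9/7
take √, sign -1: I = -0.31986543

-0.319865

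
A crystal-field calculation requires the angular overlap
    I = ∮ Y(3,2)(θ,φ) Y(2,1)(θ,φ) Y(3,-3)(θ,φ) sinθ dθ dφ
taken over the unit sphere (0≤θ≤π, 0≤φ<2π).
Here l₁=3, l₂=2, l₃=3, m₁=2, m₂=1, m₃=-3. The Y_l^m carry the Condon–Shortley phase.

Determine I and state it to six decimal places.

Rules hold: Σm=0, L=8 even, 1≤3≤5.
N = 7·5·7 = 245
Δ = 2!·4!·2!/9! = 1/3780
Racah Σ t=0..2: t=0:+1/24 t=1:−1/4 t=2:+1/24 = -1/6
⇒ 3j(3 2 3; 0 0 0)² = 4/105, sgn +1
Racah Σ t=1..1: t=1:−1/48 = -1/48
⇒ 3j(3 2 3; 2 1 -3)² = 5/84, sgn -1
4πI² = N·(3j₀)²·(3jₘ)² = 5/9
I = -1·√(0.555556/4π) = -0.21026104

-0.210261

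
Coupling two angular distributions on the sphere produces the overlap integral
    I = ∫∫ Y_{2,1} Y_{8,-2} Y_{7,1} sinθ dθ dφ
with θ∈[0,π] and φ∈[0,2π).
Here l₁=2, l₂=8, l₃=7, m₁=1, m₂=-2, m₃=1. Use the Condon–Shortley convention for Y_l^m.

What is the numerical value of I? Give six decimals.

l₁+l₂+l₃=17 is odd: 3j(l;000)=0 ⇒ I=0

0.000000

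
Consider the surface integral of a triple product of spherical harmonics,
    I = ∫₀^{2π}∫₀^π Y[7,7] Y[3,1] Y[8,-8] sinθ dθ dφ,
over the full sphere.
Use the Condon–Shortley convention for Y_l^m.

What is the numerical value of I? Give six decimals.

-0.231023

Checks pass: Σm=0; 18 even; l₃=8∈[4,10].
(2·7+1)(2·3+1)(2·8+1) = 1785
Δ: 2! 12! 4! / 19! → 1/5290740
sum: t=0:+1/7257600 t=1:−1/2073600 t=2:+1/7257600 = -1/4838400
3j²(7 3 8; 0 0 0) = Δ·Π!·Σ² = 252/20995  (sign -1)
sum: t=0:+1/22992076800 = 1/22992076800
3j²(7 3 8; 7 1 -8) = Δ·Π!·Σ² = 91/2907  (sign +1)
combine: 4πI² = 1785·252/20995·91/2907 = 4116/6137
take √, sign -1: I = -0.23102272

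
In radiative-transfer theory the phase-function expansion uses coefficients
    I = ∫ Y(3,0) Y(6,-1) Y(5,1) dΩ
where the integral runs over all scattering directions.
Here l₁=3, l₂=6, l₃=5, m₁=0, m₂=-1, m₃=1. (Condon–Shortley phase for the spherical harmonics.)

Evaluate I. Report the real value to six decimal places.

Rules hold: Σm=0, L=14 even, 3≤5≤9.
N = 7·13·11 = 1001
Δ = 4!·2!·8!/15! = 1/675675
Racah Σ t=1..3: t=1:−1/8640 t=2:+1/2304 t=3:−1/8640 = 7/34560
⇒ 3j(3 6 5; 0 0 0)² = 7/429, sgn -1
Racah Σ t=1..3: t=1:−1/6912 t=2:+1/2880 t=3:−1/17280 = 1/6912
⇒ 3j(3 6 5; 0 -1 1)² = 5/429, sgn +1
4πI² = N·(3j₀)²·(3jₘ)² = 245/1287
I = -1·√(0.190365/4π) = -0.12308038

-0.123080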